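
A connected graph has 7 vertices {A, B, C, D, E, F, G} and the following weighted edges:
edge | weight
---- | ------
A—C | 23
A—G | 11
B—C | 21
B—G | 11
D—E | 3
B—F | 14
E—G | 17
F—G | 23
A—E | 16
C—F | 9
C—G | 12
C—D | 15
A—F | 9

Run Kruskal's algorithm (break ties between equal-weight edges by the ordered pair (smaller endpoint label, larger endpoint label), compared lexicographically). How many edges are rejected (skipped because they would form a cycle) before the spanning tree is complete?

Kruskal's algorithm — process edges by increasing weight (ties by edge label):
D—E (3): add — endpoints in different components.
A—F (9): add — endpoints in different components.
C—F (9): add — endpoints in different components.
A—G (11): add — endpoints in different components.
B—G (11): add — endpoints in different components.
C—G (12): skip — C and G already connected.
B—F (14): skip — B and F already connected.
C—D (15): add — endpoints in different components.
Edges rejected before the tree was complete: 2.

2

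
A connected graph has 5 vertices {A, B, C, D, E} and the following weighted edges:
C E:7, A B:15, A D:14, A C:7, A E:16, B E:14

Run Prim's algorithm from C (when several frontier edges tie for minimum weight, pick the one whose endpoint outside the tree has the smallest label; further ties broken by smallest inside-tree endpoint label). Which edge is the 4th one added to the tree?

Grow the tree from C using Prim:
Step 1: cheapest edge leaving the tree is A C (7); add A.
Step 2: cheapest edge leaving the tree is C E (7); add E.
Step 3: cheapest edge leaving the tree is B E (14); add B.
Step 4: cheapest edge leaving the tree is A D (14); add D.
The 4th edge added is A D.

A-D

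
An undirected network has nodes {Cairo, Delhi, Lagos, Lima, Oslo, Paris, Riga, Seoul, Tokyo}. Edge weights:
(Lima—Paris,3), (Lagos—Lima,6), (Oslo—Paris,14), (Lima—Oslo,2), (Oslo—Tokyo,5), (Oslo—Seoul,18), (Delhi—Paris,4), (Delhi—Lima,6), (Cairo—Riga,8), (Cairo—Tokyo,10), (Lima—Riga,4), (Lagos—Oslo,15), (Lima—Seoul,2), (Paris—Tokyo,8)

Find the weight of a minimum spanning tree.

34

Kruskal: consider edges lightest-first.
Lima—Oslo (2): add — endpoints in different components.
Lima—Seoul (2): add — endpoints in different components.
Lima—Paris (3): add — endpoints in different components.
Delhi—Paris (4): add — endpoints in different components.
Lima—Riga (4): add — endpoints in different components.
Oslo—Tokyo (5): add — endpoints in different components.
Delhi—Lima (6): skip — Lima and Delhi already connected.
Lagos—Lima (6): add — endpoints in different components.
Cairo—Riga (8): add — endpoints in different components.
MST edges: Lima—Oslo, Lima—Seoul, Lima—Paris, Delhi—Paris, Lima—Riga, Oslo—Tokyo, Lagos—Lima, Cairo—Riga; total weight 2+2+3+4+4+5+6+8 = 34.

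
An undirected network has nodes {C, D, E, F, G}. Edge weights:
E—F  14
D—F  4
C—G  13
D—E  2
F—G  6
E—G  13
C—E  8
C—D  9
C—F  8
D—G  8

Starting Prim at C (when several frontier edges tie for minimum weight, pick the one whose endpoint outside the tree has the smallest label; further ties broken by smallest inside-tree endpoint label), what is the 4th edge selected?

Prim, starting at C.
Step 1: cheapest edge leaving the tree is C—E (8); add E.
Step 2: cheapest edge leaving the tree is D—E (2); add D.
Step 3: cheapest edge leaving the tree is D—F (4); add F.
Step 4: cheapest edge leaving the tree is F—G (6); add G.
The 4th edge added is F—G.

F-G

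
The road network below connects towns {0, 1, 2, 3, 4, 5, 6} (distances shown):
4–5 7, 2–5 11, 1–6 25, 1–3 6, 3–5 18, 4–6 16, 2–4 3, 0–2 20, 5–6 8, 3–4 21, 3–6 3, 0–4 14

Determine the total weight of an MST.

41

Prim, starting at 0.
Step 1: cheapest edge leaving the tree is 0–4 (14); add 4.
Step 2: cheapest edge leaving the tree is 2–4 (3); add 2.
Step 3: cheapest edge leaving the tree is 4–5 (7); add 5.
Step 4: cheapest edge leaving the tree is 5–6 (8); add 6.
Step 5: cheapest edge leaving the tree is 3–6 (3); add 3.
Step 6: cheapest edge leaving the tree is 1–3 (6); add 1.
MST edges: 0–4, 2–4, 4–5, 5–6, 3–6, 1–3; total weight 14+3+7+8+3+6 = 41.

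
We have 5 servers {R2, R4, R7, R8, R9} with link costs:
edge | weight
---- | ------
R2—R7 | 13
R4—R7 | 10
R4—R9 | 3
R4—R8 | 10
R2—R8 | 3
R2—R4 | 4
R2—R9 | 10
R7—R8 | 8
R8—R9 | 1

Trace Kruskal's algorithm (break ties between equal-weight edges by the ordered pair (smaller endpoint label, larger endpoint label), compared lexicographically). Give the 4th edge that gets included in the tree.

R7-R8

Sort edges by weight, then run Kruskal:
R8—R9 (1): add — endpoints in different components.
R2—R8 (3): add — endpoints in different components.
R4—R9 (3): add — endpoints in different components.
R2—R4 (4): skip — R2 and R4 already connected.
R7—R8 (8): add — endpoints in different components.
The 4th edge added is R7—R8.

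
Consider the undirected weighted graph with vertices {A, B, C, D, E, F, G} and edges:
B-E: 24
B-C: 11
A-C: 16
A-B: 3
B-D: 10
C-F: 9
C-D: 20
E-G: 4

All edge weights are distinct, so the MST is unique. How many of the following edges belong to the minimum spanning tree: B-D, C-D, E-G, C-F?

Kruskal: consider edges lightest-first.
A-B (3): add — endpoints in different components.
E-G (4): add — endpoints in different components.
C-F (9): add — endpoints in different components.
B-D (10): add — endpoints in different components.
B-C (11): add — endpoints in different components.
A-C (16): skip — A and C already connected.
C-D (20): skip — C and D already connected.
B-E (24): add — endpoints in different components.
MST edge set: {A-B, E-G, C-F, B-D, B-C, B-E}.
Of the listed edges, {B-D, E-G, C-F} are in the MST → 3.

3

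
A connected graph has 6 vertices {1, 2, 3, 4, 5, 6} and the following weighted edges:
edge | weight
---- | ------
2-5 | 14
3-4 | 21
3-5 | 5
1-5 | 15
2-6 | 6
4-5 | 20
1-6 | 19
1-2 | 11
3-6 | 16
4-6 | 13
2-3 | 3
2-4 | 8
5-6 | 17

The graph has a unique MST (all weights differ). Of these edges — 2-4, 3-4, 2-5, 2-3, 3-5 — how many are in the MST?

Kruskal: consider edges lightest-first.
2-3 (3): add — endpoints in different components.
3-5 (5): add — endpoints in different components.
2-6 (6): add — endpoints in different components.
2-4 (8): add — endpoints in different components.
1-2 (11): add — endpoints in different components.
MST edge set: {2-3, 3-5, 2-6, 2-4, 1-2}.
Of the listed edges, {2-4, 2-3, 3-5} are in the MST → 3.

3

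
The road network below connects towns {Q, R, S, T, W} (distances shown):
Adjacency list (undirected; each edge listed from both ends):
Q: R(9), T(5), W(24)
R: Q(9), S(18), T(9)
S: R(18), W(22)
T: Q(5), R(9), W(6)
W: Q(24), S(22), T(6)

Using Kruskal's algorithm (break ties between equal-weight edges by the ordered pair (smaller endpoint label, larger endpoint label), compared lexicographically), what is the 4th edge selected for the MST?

Kruskal: consider edges lightest-first.
Q T (5): add. Components now {S} {R} {Q,T} {W}
T W (6): add. Components now {S} {R} {Q,T,W}
Q R (9): add. Components now {S} {Q,R,T,W}
R T (9): skip — R and T already connected.
R S (18): add. Components now {Q,R,S,T,W}
The 4th edge added is R S.

R-S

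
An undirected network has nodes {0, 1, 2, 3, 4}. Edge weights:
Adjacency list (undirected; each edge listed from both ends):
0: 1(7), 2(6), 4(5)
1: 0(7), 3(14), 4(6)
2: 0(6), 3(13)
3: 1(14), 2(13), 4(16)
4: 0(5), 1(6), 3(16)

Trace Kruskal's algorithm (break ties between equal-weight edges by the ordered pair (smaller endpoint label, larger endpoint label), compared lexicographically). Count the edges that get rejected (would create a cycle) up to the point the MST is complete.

1

Sort edges by weight, then run Kruskal:
0-4 (5): add — endpoints in different components.
0-2 (6): add — endpoints in different components.
1-4 (6): add — endpoints in different components.
0-1 (7): skip — 0 and 1 already connected.
2-3 (13): add — endpoints in different components.
Edges rejected before the tree was complete: 1.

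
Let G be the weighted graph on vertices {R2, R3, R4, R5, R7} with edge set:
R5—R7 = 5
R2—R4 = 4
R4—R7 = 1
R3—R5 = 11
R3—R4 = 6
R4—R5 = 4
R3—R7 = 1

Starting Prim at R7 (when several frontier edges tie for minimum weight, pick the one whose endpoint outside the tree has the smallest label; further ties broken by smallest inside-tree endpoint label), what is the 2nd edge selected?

Grow the tree from R7 using Prim:
Step 1: cheapest edge leaving the tree is R3—R7 (1); add R3.
Step 2: cheapest edge leaving the tree is R4—R7 (1); add R4.
Step 3: cheapest edge leaving the tree is R2—R4 (4); add R2.
Step 4: cheapest edge leaving the tree is R4—R5 (4); add R5.
The 2nd edge added is R4—R7.

R4-R7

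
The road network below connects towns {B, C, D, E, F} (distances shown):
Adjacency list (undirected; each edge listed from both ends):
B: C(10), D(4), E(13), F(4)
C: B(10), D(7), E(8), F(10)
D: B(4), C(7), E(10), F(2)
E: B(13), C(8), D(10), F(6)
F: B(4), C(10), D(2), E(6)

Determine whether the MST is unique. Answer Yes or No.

Sort edges by weight, then run Kruskal:
D–F (2): add. Components now {B} {C} {D,F} {E}
B–D (4): add. Components now {B,D,F} {C} {E}
B–F (4): skip — B and F already connected.
E–F (6): add. Components now {B,D,E,F} {C}
C–D (7): add. Components now {B,C,D,E,F}
Non-tree edge B–F has weight 4, equal to the heaviest edge on its tree cycle — swapping gives another MST of the same weight. Not unique.

No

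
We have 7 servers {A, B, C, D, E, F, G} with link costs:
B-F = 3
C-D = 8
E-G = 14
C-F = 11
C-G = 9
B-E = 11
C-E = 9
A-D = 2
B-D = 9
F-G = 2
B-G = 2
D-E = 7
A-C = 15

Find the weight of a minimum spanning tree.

Prim's algorithm from G:
Step 1: cheapest edge leaving the tree is B-G (2); add B.
Step 2: cheapest edge leaving the tree is F-G (2); add F.
Step 3: cheapest edge leaving the tree is C-G (9); add C.
Step 4: cheapest edge leaving the tree is C-D (8); add D.
Step 5: cheapest edge leaving the tree is A-D (2); add A.
Step 6: cheapest edge leaving the tree is D-E (7); add E.
MST edges: B-G, F-G, C-G, C-D, A-D, D-E; total weight 2+2+9+8+2+7 = 30.

30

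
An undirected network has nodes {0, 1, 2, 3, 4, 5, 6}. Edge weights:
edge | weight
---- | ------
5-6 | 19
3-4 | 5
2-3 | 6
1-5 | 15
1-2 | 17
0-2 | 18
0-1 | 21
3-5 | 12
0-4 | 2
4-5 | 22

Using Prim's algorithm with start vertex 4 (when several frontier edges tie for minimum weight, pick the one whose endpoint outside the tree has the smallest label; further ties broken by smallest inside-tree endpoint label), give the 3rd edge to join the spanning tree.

2-3

Prim, starting at 4.
Step 1: frontier [0-4 2, 3-4 5, 4-5 22] → take 0-4 (2); add 0.
Step 2: frontier [0-2 18, 0-1 21, 3-4 5, 4-5 22] → take 3-4 (5); add 3.
Step 3: frontier [0-2 18, 0-1 21, 2-3 6, 3-5 12, 4-5 22] → take 2-3 (6); add 2.
Step 4: frontier [0-1 21, 1-2 17, 3-5 12, 4-5 22] → take 3-5 (12); add 5.
Step 5: frontier [0-1 21, 1-2 17, 1-5 15, 5-6 19] → take 1-5 (15); add 1.
Step 6: frontier [5-6 19] → take 5-6 (19); add 6.
The 3rd edge added is 2-3.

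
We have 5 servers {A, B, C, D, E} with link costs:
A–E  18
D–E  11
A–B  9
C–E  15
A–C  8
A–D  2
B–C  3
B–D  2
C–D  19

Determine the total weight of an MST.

Prim's algorithm from E:
Step 1: cheapest edge leaving the tree is D–E (11); add D.
Step 2: cheapest edge leaving the tree is A–D (2); add A.
Step 3: cheapest edge leaving the tree is B–D (2); add B.
Step 4: cheapest edge leaving the tree is B–C (3); add C.
MST edges: D–E, A–D, B–D, B–C; total weight 11+2+2+3 = 18.

18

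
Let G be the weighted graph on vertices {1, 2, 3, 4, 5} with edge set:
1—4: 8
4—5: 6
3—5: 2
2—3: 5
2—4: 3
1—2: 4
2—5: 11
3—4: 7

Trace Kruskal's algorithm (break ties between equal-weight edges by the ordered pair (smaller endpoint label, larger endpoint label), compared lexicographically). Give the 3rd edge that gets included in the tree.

1-2

Kruskal's algorithm — process edges by increasing weight (ties by edge label):
3—5 (2): add. Components now {1} {2} {3,5} {4}
2—4 (3): add. Components now {1} {2,4} {3,5}
1—2 (4): add. Components now {1,2,4} {3,5}
2—3 (5): add. Components now {1,2,3,4,5}
The 3rd edge added is 1—2.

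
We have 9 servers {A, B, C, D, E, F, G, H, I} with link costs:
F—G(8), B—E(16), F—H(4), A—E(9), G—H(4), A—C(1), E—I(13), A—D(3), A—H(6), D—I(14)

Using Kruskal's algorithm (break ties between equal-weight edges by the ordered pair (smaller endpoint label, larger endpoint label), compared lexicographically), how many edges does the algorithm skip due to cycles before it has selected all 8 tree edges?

2

Sort edges by weight, then run Kruskal:
A—C (1): add — endpoints in different components.
A—D (3): add — endpoints in different components.
F—H (4): add — endpoints in different components.
G—H (4): add — endpoints in different components.
A—H (6): add — endpoints in different components.
F—G (8): skip — F and G already connected.
A—E (9): add — endpoints in different components.
E—I (13): add — endpoints in different components.
D—I (14): skip — D and I already connected.
B—E (16): add — endpoints in different components.
Edges rejected before the tree was complete: 2.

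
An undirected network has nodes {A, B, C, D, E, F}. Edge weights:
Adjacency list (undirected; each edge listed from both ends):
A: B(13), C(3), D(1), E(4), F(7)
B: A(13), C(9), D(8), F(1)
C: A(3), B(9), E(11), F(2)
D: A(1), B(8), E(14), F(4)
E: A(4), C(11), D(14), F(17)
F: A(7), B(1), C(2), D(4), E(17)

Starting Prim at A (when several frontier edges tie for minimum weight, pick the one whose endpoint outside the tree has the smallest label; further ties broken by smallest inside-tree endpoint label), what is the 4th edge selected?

B-F

Grow the tree from A using Prim:
Step 1: cheapest edge leaving the tree is A–D (1); add D.
Step 2: cheapest edge leaving the tree is A–C (3); add C.
Step 3: cheapest edge leaving the tree is C–F (2); add F.
Step 4: cheapest edge leaving the tree is B–F (1); add B.
Step 5: cheapest edge leaving the tree is A–E (4); add E.
The 4th edge added is B–F.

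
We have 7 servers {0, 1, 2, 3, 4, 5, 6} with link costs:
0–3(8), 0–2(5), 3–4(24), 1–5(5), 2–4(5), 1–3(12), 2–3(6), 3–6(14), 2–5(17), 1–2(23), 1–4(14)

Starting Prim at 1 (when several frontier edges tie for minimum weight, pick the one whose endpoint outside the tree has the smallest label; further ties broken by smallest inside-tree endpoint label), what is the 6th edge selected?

3-6

Grow the tree from 1 using Prim:
Step 1: cheapest edge leaving the tree is 1–5 (5); add 5.
Step 2: cheapest edge leaving the tree is 1–3 (12); add 3.
Step 3: cheapest edge leaving the tree is 2–3 (6); add 2.
Step 4: cheapest edge leaving the tree is 0–2 (5); add 0.
Step 5: cheapest edge leaving the tree is 2–4 (5); add 4.
Step 6: cheapest edge leaving the tree is 3–6 (14); add 6.
The 6th edge added is 3–6.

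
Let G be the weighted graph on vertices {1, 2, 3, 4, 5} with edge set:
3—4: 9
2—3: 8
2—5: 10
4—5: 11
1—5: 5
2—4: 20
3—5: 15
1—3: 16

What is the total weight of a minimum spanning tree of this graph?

Prim's algorithm from 3:
Step 1: cheapest edge leaving the tree is 2—3 (8); add 2.
Step 2: cheapest edge leaving the tree is 3—4 (9); add 4.
Step 3: cheapest edge leaving the tree is 2—5 (10); add 5.
Step 4: cheapest edge leaving the tree is 1—5 (5); add 1.
MST edges: 2—3, 3—4, 2—5, 1—5; total weight 8+9+10+5 = 32.

32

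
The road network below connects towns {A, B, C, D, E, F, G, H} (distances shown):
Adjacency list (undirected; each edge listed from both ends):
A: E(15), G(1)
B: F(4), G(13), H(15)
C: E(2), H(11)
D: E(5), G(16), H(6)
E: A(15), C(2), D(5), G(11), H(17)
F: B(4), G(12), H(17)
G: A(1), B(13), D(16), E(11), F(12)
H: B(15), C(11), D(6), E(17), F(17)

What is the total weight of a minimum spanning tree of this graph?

41

Kruskal: consider edges lightest-first.
A—G (1): add — endpoints in different components.
C—E (2): add — endpoints in different components.
B—F (4): add — endpoints in different components.
D—E (5): add — endpoints in different components.
D—H (6): add — endpoints in different components.
C—H (11): skip — C and H already connected.
E—G (11): add — endpoints in different components.
F—G (12): add — endpoints in different components.
MST edges: A—G, C—E, B—F, D—E, D—H, E—G, F—G; total weight 1+2+4+5+6+11+12 = 41.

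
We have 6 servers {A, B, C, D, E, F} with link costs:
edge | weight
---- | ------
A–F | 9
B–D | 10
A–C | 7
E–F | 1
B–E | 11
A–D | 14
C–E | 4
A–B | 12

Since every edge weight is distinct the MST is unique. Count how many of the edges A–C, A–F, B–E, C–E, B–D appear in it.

Kruskal: consider edges lightest-first.
E–F (1): add. Components now {A} {B} {C} {D} {E,F}
C–E (4): add. Components now {A} {B} {C,E,F} {D}
A–C (7): add. Components now {A,C,E,F} {B} {D}
A–F (9): skip — A and F already connected.
B–D (10): add. Components now {A,C,E,F} {B,D}
B–E (11): add. Components now {A,B,C,D,E,F}
MST edge set: {E–F, C–E, A–C, B–D, B–E}.
Of the listed edges, {A–C, B–E, C–E, B–D} are in the MST → 4.

4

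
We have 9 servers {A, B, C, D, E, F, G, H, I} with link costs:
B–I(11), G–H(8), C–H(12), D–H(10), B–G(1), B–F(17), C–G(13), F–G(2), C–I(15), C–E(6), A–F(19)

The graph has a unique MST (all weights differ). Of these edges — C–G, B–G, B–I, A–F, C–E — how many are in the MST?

4

Kruskal: consider edges lightest-first.
B–G (1): add — endpoints in different components.
F–G (2): add — endpoints in different components.
C–E (6): add — endpoints in different components.
G–H (8): add — endpoints in different components.
D–H (10): add — endpoints in different components.
B–I (11): add — endpoints in different components.
C–H (12): add — endpoints in different components.
C–G (13): skip — C and G already connected.
C–I (15): skip — C and I already connected.
B–F (17): skip — B and F already connected.
A–F (19): add — endpoints in different components.
MST edge set: {B–G, F–G, C–E, G–H, D–H, B–I, C–H, A–F}.
Of the listed edges, {B–G, B–I, A–F, C–E} are in the MST → 4.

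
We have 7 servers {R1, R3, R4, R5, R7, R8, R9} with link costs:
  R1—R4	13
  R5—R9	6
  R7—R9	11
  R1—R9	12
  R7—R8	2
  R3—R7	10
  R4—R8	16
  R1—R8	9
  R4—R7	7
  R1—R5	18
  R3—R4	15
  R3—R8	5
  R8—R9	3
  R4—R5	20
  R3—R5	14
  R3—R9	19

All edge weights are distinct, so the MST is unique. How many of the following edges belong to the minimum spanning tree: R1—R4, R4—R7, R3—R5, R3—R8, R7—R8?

Kruskal's algorithm — process edges by increasing weight (ties by edge label):
R7—R8 (2): add. Components now {R7,R8} {R5} {R3} {R4} {R9} {R1}
R8—R9 (3): add. Components now {R7,R8,R9} {R5} {R3} {R4} {R1}
R3—R8 (5): add. Components now {R3,R7,R8,R9} {R5} {R4} {R1}
R5—R9 (6): add. Components now {R3,R5,R7,R8,R9} {R4} {R1}
R4—R7 (7): add. Components now {R3,R4,R5,R7,R8,R9} {R1}
R1—R8 (9): add. Components now {R1,R3,R4,R5,R7,R8,R9}
MST edge set: {R7—R8, R8—R9, R3—R8, R5—R9, R4—R7, R1—R8}.
Of the listed edges, {R4—R7, R3—R8, R7—R8} are in the MST → 3.

3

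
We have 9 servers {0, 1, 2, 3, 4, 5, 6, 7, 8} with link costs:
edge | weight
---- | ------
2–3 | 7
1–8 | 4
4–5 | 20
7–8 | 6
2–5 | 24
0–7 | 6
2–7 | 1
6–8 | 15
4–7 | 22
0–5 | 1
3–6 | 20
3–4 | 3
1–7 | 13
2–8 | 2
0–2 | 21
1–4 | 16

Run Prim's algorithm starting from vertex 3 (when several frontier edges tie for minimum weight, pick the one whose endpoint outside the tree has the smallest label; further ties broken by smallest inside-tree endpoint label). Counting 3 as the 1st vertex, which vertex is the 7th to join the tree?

Prim's algorithm from 3:
Step 1: cheapest edge leaving the tree is 3–4 (3); add 4.
Step 2: cheapest edge leaving the tree is 2–3 (7); add 2.
Step 3: cheapest edge leaving the tree is 2–7 (1); add 7.
Step 4: cheapest edge leaving the tree is 2–8 (2); add 8.
Step 5: cheapest edge leaving the tree is 1–8 (4); add 1.
Step 6: cheapest edge leaving the tree is 0–7 (6); add 0.
Step 7: cheapest edge leaving the tree is 0–5 (1); add 5.
Step 8: cheapest edge leaving the tree is 6–8 (15); add 6.
Vertex order: 3, 4, 2, 7, 8, 1, 0, 5, 6. The 7th vertex is 0.

0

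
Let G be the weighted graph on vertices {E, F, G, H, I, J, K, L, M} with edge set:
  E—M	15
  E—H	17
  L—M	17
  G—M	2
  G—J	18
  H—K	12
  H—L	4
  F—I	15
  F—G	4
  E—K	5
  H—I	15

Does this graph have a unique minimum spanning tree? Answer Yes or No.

Sort edges by weight, then run Kruskal:
G—M (2): add — endpoints in different components.
F—G (4): add — endpoints in different components.
H—L (4): add — endpoints in different components.
E—K (5): add — endpoints in different components.
H—K (12): add — endpoints in different components.
E—M (15): add — endpoints in different components.
F—I (15): add — endpoints in different components.
H—I (15): skip — H and I already connected.
E—H (17): skip — E and H already connected.
L—M (17): skip — L and M already connected.
G—J (18): add — endpoints in different components.
Non-tree edge H—I has weight 15, equal to the heaviest edge on its tree cycle — swapping gives another MST of the same weight. Not unique.

No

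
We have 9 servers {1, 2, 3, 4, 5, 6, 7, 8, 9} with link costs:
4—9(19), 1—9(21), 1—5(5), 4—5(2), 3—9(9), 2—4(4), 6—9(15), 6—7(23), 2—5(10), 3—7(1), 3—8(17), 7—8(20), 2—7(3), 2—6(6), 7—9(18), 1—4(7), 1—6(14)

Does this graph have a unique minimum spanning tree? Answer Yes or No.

Yes

Kruskal's algorithm — process edges by increasing weight (ties by edge label):
3—7 (1): add — endpoints in different components.
4—5 (2): add — endpoints in different components.
2—7 (3): add — endpoints in different components.
2—4 (4): add — endpoints in different components.
1—5 (5): add — endpoints in different components.
2—6 (6): add — endpoints in different components.
1—4 (7): skip — 1 and 4 already connected.
3—9 (9): add — endpoints in different components.
2—5 (10): skip — 2 and 5 already connected.
1—6 (14): skip — 1 and 6 already connected.
6—9 (15): skip — 6 and 9 already connected.
3—8 (17): add — endpoints in different components.
Every non-tree edge has weight strictly greater than the heaviest edge on the tree path between its endpoints, so the MST is unique.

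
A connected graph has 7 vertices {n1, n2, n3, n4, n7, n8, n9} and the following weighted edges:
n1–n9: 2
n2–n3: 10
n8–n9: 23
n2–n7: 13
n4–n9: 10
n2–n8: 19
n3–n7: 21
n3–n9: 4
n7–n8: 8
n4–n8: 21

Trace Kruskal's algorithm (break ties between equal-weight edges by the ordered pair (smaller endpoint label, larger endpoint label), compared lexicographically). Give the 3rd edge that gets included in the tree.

Kruskal's algorithm — process edges by increasing weight (ties by edge label):
n1–n9 (2): add — endpoints in different components.
n3–n9 (4): add — endpoints in different components.
n7–n8 (8): add — endpoints in different components.
n2–n3 (10): add — endpoints in different components.
n4–n9 (10): add — endpoints in different components.
n2–n7 (13): add — endpoints in different components.
The 3rd edge added is n7–n8.

n7-n8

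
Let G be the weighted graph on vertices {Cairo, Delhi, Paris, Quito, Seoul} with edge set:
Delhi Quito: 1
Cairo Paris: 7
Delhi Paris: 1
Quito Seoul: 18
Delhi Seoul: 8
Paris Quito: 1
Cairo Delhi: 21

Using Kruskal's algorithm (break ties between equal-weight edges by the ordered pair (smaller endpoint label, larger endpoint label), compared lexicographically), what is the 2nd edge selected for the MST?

Sort edges by weight, then run Kruskal:
Delhi Paris (1): add. Components now {Quito} {Delhi,Paris} {Cairo} {Seoul}
Delhi Quito (1): add. Components now {Delhi,Paris,Quito} {Cairo} {Seoul}
Paris Quito (1): skip — Quito and Paris already connected.
Cairo Paris (7): add. Components now {Cairo,Delhi,Paris,Quito} {Seoul}
Delhi Seoul (8): add. Components now {Cairo,Delhi,Paris,Quito,Seoul}
The 2nd edge added is Delhi Quito.

Delhi-Quito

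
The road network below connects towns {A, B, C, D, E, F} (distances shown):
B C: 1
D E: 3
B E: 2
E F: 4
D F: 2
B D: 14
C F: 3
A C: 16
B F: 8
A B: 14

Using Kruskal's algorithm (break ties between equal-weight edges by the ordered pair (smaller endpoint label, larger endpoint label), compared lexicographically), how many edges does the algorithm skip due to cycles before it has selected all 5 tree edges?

Kruskal's algorithm — process edges by increasing weight (ties by edge label):
B C (1): add — endpoints in different components.
B E (2): add — endpoints in different components.
D F (2): add — endpoints in different components.
C F (3): add — endpoints in different components.
D E (3): skip — D and E already connected.
E F (4): skip — E and F already connected.
B F (8): skip — B and F already connected.
A B (14): add — endpoints in different components.
Edges rejected before the tree was complete: 3.

3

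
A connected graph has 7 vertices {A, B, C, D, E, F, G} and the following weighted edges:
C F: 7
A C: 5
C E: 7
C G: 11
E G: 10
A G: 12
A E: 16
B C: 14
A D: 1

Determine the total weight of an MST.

Grow the tree from B using Prim:
Step 1: cheapest edge leaving the tree is B C (14); add C.
Step 2: cheapest edge leaving the tree is A C (5); add A.
Step 3: cheapest edge leaving the tree is A D (1); add D.
Step 4: cheapest edge leaving the tree is C E (7); add E.
Step 5: cheapest edge leaving the tree is C F (7); add F.
Step 6: cheapest edge leaving the tree is E G (10); add G.
MST edges: B C, A C, A D, C E, C F, E G; total weight 14+5+1+7+7+10 = 44.

44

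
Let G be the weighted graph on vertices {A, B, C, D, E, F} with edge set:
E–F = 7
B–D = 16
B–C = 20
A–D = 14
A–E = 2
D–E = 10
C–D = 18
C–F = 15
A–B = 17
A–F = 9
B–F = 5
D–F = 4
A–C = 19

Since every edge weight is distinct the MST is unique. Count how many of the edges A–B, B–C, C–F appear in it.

Kruskal's algorithm — process edges by increasing weight (ties by edge label):
A–E (2): add — endpoints in different components.
D–F (4): add — endpoints in different components.
B–F (5): add — endpoints in different components.
E–F (7): add — endpoints in different components.
A–F (9): skip — A and F already connected.
D–E (10): skip — D and E already connected.
A–D (14): skip — A and D already connected.
C–F (15): add — endpoints in different components.
MST edge set: {A–E, D–F, B–F, E–F, C–F}.
Of the listed edges, {C–F} are in the MST → 1.

1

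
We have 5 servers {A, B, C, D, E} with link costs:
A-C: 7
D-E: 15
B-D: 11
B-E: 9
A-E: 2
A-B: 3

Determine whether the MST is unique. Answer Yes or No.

Kruskal's algorithm — process edges by increasing weight (ties by edge label):
A-E (2): add — endpoints in different components.
A-B (3): add — endpoints in different components.
A-C (7): add — endpoints in different components.
B-E (9): skip — B and E already connected.
B-D (11): add — endpoints in different components.
Every non-tree edge has weight strictly greater than the heaviest edge on the tree path between its endpoints, so the MST is unique.

Yes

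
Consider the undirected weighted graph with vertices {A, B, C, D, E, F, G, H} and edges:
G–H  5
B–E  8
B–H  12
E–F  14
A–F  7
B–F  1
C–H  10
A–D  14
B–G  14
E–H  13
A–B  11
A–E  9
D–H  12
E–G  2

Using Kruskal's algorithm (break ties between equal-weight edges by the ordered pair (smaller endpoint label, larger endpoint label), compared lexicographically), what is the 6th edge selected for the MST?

C-H

Sort edges by weight, then run Kruskal:
B–F (1): add — endpoints in different components.
E–G (2): add — endpoints in different components.
G–H (5): add — endpoints in different components.
A–F (7): add — endpoints in different components.
B–E (8): add — endpoints in different components.
A–E (9): skip — A and E already connected.
C–H (10): add — endpoints in different components.
A–B (11): skip — A and B already connected.
B–H (12): skip — B and H already connected.
D–H (12): add — endpoints in different components.
The 6th edge added is C–H.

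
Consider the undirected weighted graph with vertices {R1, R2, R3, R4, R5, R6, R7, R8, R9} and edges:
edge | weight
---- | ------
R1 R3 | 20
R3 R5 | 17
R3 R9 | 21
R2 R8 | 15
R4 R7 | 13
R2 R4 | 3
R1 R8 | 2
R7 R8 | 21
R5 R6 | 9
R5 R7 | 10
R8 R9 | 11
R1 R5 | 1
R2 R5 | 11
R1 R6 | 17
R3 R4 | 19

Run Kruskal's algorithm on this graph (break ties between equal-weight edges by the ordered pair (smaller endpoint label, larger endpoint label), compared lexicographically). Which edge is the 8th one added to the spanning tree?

R3-R5

Kruskal's algorithm — process edges by increasing weight (ties by edge label):
R1 R5 (1): add — endpoints in different components.
R1 R8 (2): add — endpoints in different components.
R2 R4 (3): add — endpoints in different components.
R5 R6 (9): add — endpoints in different components.
R5 R7 (10): add — endpoints in different components.
R2 R5 (11): add — endpoints in different components.
R8 R9 (11): add — endpoints in different components.
R4 R7 (13): skip — R7 and R4 already connected.
R2 R8 (15): skip — R8 and R2 already connected.
R1 R6 (17): skip — R1 and R6 already connected.
R3 R5 (17): add — endpoints in different components.
The 8th edge added is R3 R5.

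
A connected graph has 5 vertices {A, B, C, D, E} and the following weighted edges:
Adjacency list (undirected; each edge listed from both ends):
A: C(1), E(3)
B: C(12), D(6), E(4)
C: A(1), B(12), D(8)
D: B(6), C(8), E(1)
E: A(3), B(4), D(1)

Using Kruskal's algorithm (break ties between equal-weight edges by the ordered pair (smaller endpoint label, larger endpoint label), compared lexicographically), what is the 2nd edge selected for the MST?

Kruskal's algorithm — process edges by increasing weight (ties by edge label):
A–C (1): add — endpoints in different components.
D–E (1): add — endpoints in different components.
A–E (3): add — endpoints in different components.
B–E (4): add — endpoints in different components.
The 2nd edge added is D–E.

D-E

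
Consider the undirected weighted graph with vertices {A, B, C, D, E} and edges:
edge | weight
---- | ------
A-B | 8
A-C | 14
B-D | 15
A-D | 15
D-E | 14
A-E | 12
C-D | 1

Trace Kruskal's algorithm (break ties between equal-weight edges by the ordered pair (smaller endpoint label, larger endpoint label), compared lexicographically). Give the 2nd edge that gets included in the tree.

A-B

Kruskal's algorithm — process edges by increasing weight (ties by edge label):
C-D (1): add. Components now {A} {B} {C,D} {E}
A-B (8): add. Components now {A,B} {C,D} {E}
A-E (12): add. Components now {A,B,E} {C,D}
A-C (14): add. Components now {A,B,C,D,E}
The 2nd edge added is A-B.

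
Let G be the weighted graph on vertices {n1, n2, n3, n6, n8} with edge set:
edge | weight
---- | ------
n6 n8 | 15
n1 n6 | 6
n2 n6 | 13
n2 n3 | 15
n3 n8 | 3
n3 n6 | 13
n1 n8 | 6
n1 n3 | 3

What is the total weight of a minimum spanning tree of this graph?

25

Kruskal: consider edges lightest-first.
n1 n3 (3): add — endpoints in different components.
n3 n8 (3): add — endpoints in different components.
n1 n6 (6): add — endpoints in different components.
n1 n8 (6): skip — n8 and n1 already connected.
n2 n6 (13): add — endpoints in different components.
MST edges: n1 n3, n3 n8, n1 n6, n2 n6; total weight 3+3+6+13 = 25.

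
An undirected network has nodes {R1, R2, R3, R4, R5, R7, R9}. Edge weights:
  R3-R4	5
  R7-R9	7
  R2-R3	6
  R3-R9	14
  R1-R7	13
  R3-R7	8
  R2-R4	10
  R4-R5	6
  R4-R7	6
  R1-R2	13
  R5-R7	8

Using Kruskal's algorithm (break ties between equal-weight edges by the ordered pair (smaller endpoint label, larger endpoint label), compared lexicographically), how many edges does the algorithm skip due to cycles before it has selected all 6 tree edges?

Kruskal's algorithm — process edges by increasing weight (ties by edge label):
R3-R4 (5): add. Components now {R1} {R7} {R3,R4} {R5} {R2} {R9}
R2-R3 (6): add. Components now {R1} {R7} {R2,R3,R4} {R5} {R9}
R4-R5 (6): add. Components now {R1} {R7} {R2,R3,R4,R5} {R9}
R4-R7 (6): add. Components now {R1} {R2,R3,R4,R5,R7} {R9}
R7-R9 (7): add. Components now {R1} {R2,R3,R4,R5,R7,R9}
R3-R7 (8): skip — R7 and R3 already connected.
R5-R7 (8): skip — R7 and R5 already connected.
R2-R4 (10): skip — R4 and R2 already connected.
R1-R2 (13): add. Components now {R1,R2,R3,R4,R5,R7,R9}
Edges rejected before the tree was complete: 3.

3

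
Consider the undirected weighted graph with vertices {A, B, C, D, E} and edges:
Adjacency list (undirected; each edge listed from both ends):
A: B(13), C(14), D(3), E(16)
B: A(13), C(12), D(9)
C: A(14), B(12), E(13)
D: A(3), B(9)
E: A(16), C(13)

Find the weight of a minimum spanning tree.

Sort edges by weight, then run Kruskal:
A–D (3): add. Components now {A,D} {B} {C} {E}
B–D (9): add. Components now {A,B,D} {C} {E}
B–C (12): add. Components now {A,B,C,D} {E}
A–B (13): skip — A and B already connected.
C–E (13): add. Components now {A,B,C,D,E}
MST edges: A–D, B–D, B–C, C–E; total weight 3+9+12+13 = 37.

37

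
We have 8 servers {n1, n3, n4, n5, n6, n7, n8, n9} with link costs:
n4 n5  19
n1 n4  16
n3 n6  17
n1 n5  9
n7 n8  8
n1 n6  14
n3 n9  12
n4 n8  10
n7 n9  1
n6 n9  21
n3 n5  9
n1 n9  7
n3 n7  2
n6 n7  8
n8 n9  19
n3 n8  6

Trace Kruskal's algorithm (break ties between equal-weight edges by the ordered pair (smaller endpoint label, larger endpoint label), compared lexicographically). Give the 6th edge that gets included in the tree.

n1-n5

Kruskal: consider edges lightest-first.
n7 n9 (1): add — endpoints in different components.
n3 n7 (2): add — endpoints in different components.
n3 n8 (6): add — endpoints in different components.
n1 n9 (7): add — endpoints in different components.
n6 n7 (8): add — endpoints in different components.
n7 n8 (8): skip — n7 and n8 already connected.
n1 n5 (9): add — endpoints in different components.
n3 n5 (9): skip — n5 and n3 already connected.
n4 n8 (10): add — endpoints in different components.
The 6th edge added is n1 n5.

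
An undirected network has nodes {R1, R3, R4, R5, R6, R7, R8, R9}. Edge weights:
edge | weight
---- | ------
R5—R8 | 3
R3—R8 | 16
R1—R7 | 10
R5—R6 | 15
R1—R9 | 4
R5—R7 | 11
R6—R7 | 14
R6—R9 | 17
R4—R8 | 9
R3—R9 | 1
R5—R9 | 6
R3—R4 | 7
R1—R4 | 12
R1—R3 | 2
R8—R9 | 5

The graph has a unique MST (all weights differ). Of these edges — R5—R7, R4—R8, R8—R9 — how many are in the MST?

Kruskal's algorithm — process edges by increasing weight (ties by edge label):
R3—R9 (1): add — endpoints in different components.
R1—R3 (2): add — endpoints in different components.
R5—R8 (3): add — endpoints in different components.
R1—R9 (4): skip — R1 and R9 already connected.
R8—R9 (5): add — endpoints in different components.
R5—R9 (6): skip — R9 and R5 already connected.
R3—R4 (7): add — endpoints in different components.
R4—R8 (9): skip — R8 and R4 already connected.
R1—R7 (10): add — endpoints in different components.
R5—R7 (11): skip — R7 and R5 already connected.
R1—R4 (12): skip — R1 and R4 already connected.
R6—R7 (14): add — endpoints in different components.
MST edge set: {R3—R9, R1—R3, R5—R8, R8—R9, R3—R4, R1—R7, R6—R7}.
Of the listed edges, {R8—R9} are in the MST → 1.

1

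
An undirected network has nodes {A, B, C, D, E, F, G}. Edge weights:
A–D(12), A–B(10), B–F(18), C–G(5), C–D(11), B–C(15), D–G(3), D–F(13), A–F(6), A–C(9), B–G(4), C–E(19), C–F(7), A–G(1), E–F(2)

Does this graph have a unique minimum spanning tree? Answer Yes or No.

Yes

Kruskal's algorithm — process edges by increasing weight (ties by edge label):
A–G (1): add — endpoints in different components.
E–F (2): add — endpoints in different components.
D–G (3): add — endpoints in different components.
B–G (4): add — endpoints in different components.
C–G (5): add — endpoints in different components.
A–F (6): add — endpoints in different components.
Every non-tree edge has weight strictly greater than the heaviest edge on the tree path between its endpoints, so the MST is unique.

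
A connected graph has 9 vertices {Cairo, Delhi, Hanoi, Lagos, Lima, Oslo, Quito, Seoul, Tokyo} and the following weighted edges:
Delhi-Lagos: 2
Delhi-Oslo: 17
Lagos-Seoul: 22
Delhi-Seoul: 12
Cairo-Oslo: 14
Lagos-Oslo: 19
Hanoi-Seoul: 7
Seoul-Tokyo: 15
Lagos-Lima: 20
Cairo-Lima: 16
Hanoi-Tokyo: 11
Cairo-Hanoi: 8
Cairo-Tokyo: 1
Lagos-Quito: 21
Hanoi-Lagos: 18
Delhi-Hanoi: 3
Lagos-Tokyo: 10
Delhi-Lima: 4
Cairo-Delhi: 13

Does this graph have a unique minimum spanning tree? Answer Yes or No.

Yes

Sort edges by weight, then run Kruskal:
Cairo-Tokyo (1): add — endpoints in different components.
Delhi-Lagos (2): add — endpoints in different components.
Delhi-Hanoi (3): add — endpoints in different components.
Delhi-Lima (4): add — endpoints in different components.
Hanoi-Seoul (7): add — endpoints in different components.
Cairo-Hanoi (8): add — endpoints in different components.
Lagos-Tokyo (10): skip — Tokyo and Lagos already connected.
Hanoi-Tokyo (11): skip — Tokyo and Hanoi already connected.
Delhi-Seoul (12): skip — Seoul and Delhi already connected.
Cairo-Delhi (13): skip — Cairo and Delhi already connected.
Cairo-Oslo (14): add — endpoints in different components.
Seoul-Tokyo (15): skip — Seoul and Tokyo already connected.
Cairo-Lima (16): skip — Lima and Cairo already connected.
Delhi-Oslo (17): skip — Oslo and Delhi already connected.
Hanoi-Lagos (18): skip — Lagos and Hanoi already connected.
Lagos-Oslo (19): skip — Lagos and Oslo already connected.
Lagos-Lima (20): skip — Lima and Lagos already connected.
Lagos-Quito (21): add — endpoints in different components.
Every non-tree edge has weight strictly greater than the heaviest edge on the tree path between its endpoints, so the MST is unique.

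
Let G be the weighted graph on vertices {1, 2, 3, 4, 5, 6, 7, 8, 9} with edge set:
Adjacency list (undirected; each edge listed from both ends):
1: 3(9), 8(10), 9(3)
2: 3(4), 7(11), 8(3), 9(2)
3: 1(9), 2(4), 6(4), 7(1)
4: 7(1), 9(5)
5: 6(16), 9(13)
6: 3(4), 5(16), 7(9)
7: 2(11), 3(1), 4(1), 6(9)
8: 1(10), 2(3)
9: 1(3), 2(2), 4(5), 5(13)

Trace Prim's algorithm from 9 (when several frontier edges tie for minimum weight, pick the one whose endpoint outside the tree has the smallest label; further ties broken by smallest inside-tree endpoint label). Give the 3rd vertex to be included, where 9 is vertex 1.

Prim, starting at 9.
Step 1: cheapest edge leaving the tree is 2—9 (2); add 2.
Step 2: cheapest edge leaving the tree is 1—9 (3); add 1.
Step 3: cheapest edge leaving the tree is 2—8 (3); add 8.
Step 4: cheapest edge leaving the tree is 2—3 (4); add 3.
Step 5: cheapest edge leaving the tree is 3—7 (1); add 7.
Step 6: cheapest edge leaving the tree is 4—7 (1); add 4.
Step 7: cheapest edge leaving the tree is 3—6 (4); add 6.
Step 8: cheapest edge leaving the tree is 5—9 (13); add 5.
Vertex order: 9, 2, 1, 8, 3, 7, 4, 6, 5. The 3rd vertex is 1.

1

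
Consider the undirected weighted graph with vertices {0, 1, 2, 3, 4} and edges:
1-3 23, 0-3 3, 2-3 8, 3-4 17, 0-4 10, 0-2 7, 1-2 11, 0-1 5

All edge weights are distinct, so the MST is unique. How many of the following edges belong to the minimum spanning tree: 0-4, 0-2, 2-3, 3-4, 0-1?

3

Sort edges by weight, then run Kruskal:
0-3 (3): add — endpoints in different components.
0-1 (5): add — endpoints in different components.
0-2 (7): add — endpoints in different components.
2-3 (8): skip — 2 and 3 already connected.
0-4 (10): add — endpoints in different components.
MST edge set: {0-3, 0-1, 0-2, 0-4}.
Of the listed edges, {0-4, 0-2, 0-1} are in the MST → 3.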